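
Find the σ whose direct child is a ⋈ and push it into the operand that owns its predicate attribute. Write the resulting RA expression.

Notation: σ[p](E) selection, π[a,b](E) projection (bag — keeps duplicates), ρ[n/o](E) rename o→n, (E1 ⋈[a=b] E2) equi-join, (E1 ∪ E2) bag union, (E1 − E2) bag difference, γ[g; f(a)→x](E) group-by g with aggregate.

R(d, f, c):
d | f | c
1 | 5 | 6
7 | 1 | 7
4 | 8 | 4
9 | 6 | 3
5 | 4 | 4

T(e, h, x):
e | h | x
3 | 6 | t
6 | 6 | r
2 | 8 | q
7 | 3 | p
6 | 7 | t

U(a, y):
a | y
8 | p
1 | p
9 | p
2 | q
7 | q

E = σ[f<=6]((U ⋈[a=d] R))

σ filters on f, owned by the right side.
E' = (U ⋈[a=d] σ[f<=6](R))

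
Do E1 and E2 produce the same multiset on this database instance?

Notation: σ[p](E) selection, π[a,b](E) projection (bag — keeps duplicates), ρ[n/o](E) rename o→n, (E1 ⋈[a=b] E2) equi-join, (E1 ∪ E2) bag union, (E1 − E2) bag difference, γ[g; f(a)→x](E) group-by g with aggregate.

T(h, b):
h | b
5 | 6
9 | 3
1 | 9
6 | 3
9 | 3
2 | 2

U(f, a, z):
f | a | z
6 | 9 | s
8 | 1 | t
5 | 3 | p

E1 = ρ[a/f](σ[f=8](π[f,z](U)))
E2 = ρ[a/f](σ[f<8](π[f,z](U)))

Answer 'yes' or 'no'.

E1 per-node cardinality:
  U → 3
  π[f,z](U) → 3
  σ[f=8](π[f,z](U)) → 1
  ρ[a/f](σ[f=8](π[f,z](U))) → 1
E2 per-node cardinality:
  U → 3
  π[f,z](U) → 3
  σ[f<8](π[f,z](U)) → 2
  ρ[a/f](σ[f<8](π[f,z](U))) → 2

E1 result:
a | z
8 | t
E2 result:
a | z
5 | p
6 | s
Witness: (8, 't') appears 1× in E1 but 0× in E2.

no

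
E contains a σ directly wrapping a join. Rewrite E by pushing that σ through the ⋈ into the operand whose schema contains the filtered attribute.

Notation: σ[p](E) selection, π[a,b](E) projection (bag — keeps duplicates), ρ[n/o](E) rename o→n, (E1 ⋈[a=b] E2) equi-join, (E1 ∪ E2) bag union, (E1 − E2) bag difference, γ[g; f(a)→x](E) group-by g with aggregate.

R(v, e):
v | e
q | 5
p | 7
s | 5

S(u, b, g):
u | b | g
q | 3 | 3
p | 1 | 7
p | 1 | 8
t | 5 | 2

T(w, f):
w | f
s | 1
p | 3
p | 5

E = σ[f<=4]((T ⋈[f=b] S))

σ filters on f, owned by the left side.
E' = (σ[f<=4](T) ⋈[f=b] S)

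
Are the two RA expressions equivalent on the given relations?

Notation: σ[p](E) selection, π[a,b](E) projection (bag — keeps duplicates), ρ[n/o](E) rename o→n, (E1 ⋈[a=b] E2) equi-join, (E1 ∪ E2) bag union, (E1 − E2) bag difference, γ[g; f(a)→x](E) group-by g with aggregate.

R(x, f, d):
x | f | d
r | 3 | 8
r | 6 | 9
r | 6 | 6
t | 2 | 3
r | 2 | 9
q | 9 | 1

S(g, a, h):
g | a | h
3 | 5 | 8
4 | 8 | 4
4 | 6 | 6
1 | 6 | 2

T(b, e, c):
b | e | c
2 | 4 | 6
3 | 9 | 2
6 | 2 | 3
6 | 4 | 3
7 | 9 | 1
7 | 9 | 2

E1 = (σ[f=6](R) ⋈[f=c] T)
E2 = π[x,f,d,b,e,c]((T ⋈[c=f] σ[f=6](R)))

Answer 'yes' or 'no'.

E1 stepwise |·|:
  R → 6
  σ[f=6](R) → 2
  T → 6
  (σ[f=6](R) ⋈[f=c] T) → 2
E2 stepwise |·|:
  T → 6
  R → 6
  σ[f=6](R) → 2
  (T ⋈[c=f] σ[f=6](R)) → 2
  π[x,f,d,b,e,c]((T ⋈[c=f] σ[f=6](R))) → 2

E1 and E2 produce the same multiset:
x | f | d | b | e | c
r | 6 | 6 | 2 | 4 | 6
r | 6 | 9 | 2 | 4 | 6

yes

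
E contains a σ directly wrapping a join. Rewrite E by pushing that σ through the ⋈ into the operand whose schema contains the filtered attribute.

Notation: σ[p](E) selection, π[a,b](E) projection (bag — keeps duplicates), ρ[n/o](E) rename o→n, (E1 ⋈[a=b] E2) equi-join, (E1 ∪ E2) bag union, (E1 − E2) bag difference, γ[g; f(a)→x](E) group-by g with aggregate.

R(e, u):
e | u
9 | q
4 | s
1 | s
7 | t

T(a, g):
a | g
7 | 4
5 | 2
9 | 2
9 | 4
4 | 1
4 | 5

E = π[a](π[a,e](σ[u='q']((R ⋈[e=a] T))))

σ filters on u, owned by the left side.
E' = π[a](π[a,e]((σ[u='q'](R) ⋈[e=a] T)))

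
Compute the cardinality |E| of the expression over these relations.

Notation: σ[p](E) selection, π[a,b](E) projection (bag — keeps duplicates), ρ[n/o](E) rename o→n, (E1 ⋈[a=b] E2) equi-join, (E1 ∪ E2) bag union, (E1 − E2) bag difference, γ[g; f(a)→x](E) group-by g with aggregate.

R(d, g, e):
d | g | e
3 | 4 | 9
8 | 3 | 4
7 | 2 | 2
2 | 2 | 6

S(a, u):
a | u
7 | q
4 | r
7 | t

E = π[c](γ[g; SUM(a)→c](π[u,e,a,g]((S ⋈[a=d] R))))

Stepwise |·|:
  S → 3
  R → 4
  (S ⋈[a=d] R) → 2
  π[u,e,a,g]((S ⋈[a=d] R)) → 2
  γ[g; SUM(a)→c](π[u,e,a,g]((S ⋈[a=d] R))) → 1
  π[c](γ[g; SUM(a)→c](π[u,e,a,g]((S ⋈[a=d] R)))) → 1

|E| = 1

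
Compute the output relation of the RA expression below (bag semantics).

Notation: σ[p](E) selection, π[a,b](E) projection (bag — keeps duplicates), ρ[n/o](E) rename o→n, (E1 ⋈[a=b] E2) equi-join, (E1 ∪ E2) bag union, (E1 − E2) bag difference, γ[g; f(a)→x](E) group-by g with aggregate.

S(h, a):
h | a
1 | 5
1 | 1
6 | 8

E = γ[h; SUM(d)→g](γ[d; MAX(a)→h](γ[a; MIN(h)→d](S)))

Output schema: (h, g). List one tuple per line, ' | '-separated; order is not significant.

Stepwise |·|:
  S → 3
  γ[a; MIN(h)→d](S) → 3
  γ[d; MAX(a)→h](γ[a; MIN(h)→d](S)) → 2
  γ[h; SUM(d)→g](γ[d; MAX(a)→h](γ[a; MIN(h)→d](S))) → 2

== RESULT ==
h | g
5 | 1
8 | 6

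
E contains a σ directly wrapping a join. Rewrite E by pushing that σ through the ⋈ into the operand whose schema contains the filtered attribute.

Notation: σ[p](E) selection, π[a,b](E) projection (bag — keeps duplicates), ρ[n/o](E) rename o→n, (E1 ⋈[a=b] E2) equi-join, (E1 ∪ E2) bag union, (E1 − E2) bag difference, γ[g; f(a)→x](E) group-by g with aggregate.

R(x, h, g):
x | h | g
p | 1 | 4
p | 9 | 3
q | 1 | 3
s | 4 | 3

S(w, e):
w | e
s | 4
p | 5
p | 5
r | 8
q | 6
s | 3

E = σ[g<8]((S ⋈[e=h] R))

σ filters on g, owned by the right side.
E' = (S ⋈[e=h] σ[g<8](R))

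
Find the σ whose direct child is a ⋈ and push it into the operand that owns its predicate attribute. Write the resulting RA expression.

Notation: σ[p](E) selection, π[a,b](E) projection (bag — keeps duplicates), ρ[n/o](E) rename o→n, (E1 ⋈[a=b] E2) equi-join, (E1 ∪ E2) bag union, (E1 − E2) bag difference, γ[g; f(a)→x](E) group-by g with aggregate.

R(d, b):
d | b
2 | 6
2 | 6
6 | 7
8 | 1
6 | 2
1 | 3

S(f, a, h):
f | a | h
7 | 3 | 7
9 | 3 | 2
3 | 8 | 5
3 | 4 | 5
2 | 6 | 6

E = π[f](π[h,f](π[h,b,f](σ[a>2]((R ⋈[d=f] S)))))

σ filters on a, owned by the right side.
E' = π[f](π[h,f](π[h,b,f]((R ⋈[d=f] σ[a>2](S)))))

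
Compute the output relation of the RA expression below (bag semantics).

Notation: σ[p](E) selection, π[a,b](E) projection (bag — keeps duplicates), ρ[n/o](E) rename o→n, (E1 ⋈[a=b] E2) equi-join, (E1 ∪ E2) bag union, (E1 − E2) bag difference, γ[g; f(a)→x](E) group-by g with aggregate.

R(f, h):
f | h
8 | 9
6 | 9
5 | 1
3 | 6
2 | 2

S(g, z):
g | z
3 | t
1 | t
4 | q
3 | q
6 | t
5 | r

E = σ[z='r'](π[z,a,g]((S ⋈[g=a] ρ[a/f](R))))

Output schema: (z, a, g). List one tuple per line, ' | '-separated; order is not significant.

Stepwise |·|:
  S → 6
  R → 5
  ρ[a/f](R) → 5
  (S ⋈[g=a] ρ[a/f](R)) → 4
  π[z,a,g]((S ⋈[g=a] ρ[a/f](R))) → 4
  σ[z='r'](π[z,a,g]((S ⋈[g=a] ρ[a/f](R)))) → 1

== RESULT ==
z | a | g
r | 5 | 5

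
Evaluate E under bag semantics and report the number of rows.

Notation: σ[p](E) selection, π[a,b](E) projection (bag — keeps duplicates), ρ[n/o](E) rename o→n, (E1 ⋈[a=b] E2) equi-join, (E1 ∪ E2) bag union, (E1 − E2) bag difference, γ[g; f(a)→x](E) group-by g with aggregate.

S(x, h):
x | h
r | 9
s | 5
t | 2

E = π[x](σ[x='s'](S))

Stepwise |·|:
  S → 3
  σ[x='s'](S) → 1
  π[x](σ[x='s'](S)) → 1

|E| = 1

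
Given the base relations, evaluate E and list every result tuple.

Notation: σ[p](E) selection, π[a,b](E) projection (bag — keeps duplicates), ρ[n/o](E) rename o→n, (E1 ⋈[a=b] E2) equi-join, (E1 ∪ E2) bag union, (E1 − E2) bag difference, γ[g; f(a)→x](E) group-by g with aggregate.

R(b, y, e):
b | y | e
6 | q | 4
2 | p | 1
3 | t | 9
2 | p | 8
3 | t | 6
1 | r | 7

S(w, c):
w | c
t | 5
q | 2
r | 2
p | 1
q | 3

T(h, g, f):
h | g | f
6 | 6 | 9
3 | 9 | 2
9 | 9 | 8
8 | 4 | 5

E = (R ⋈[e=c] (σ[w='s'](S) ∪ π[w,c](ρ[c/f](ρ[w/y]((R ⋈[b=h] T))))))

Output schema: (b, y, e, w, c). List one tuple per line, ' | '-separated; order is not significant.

Subexpression sizes:
  R → 6
  S → 5
  σ[w='s'](S) → 0
  R → 6
  T → 4
  (R ⋈[b=h] T) → 3
  ρ[w/y]((R ⋈[b=h] T)) → 3
  ρ[c/f](ρ[w/y]((R ⋈[b=h] T))) → 3
  π[w,c](ρ[c/f](ρ[w/y]((R ⋈[b=h] T)))) → 3
  (σ[w='s'](S) ∪ π[w,c](ρ[c/f](ρ[w/y]((R ⋈[b=h] T))))) → 3
  (R ⋈[e=c] (σ[w='s'](S) ∪ π[w,c](ρ[c/f](ρ[w/y]((R ⋈[b=h] T)))))) → 1

== RESULT ==
b | y | e | w | c
3 | t | 9 | q | 9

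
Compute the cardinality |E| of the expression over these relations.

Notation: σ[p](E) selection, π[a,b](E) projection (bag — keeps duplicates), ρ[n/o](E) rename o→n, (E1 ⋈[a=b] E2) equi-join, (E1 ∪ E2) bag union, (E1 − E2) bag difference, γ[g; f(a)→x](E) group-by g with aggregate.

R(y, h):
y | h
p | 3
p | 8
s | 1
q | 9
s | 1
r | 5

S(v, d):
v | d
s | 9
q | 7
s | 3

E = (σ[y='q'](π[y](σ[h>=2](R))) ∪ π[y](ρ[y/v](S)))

Row counts bottom-up:
  R → 6
  σ[h>=2](R) → 4
  π[y](σ[h>=2](R)) → 4
  σ[y='q'](π[y](σ[h>=2](R))) → 1
  S → 3
  ρ[y/v](S) → 3
  π[y](ρ[y/v](S)) → 3
  (σ[y='q'](π[y](σ[h>=2](R))) ∪ π[y](ρ[y/v](S))) → 4

|E| = 4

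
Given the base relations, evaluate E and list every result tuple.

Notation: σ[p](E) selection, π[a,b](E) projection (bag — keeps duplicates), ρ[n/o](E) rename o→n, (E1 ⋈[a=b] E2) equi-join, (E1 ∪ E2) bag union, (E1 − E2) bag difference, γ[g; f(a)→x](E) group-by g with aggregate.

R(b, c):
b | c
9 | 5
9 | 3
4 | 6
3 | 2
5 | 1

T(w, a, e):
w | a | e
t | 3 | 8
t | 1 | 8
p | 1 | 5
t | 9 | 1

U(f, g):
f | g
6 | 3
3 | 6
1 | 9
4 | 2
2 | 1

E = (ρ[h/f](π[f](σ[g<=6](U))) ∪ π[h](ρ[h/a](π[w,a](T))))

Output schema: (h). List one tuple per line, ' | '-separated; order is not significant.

Stepwise |·|:
  U → 5
  σ[g<=6](U) → 4
  π[f](σ[g<=6](U)) → 4
  ρ[h/f](π[f](σ[g<=6](U))) → 4
  T → 4
  π[w,a](T) → 4
  ρ[h/a](π[w,a](T)) → 4
  π[h](ρ[h/a](π[w,a](T))) → 4
  (ρ[h/f](π[f](σ[g<=6](U))) ∪ π[h](ρ[h/a](π[w,a](T)))) → 8

== RESULT ==
h
1
1
2
3
3
4
6
9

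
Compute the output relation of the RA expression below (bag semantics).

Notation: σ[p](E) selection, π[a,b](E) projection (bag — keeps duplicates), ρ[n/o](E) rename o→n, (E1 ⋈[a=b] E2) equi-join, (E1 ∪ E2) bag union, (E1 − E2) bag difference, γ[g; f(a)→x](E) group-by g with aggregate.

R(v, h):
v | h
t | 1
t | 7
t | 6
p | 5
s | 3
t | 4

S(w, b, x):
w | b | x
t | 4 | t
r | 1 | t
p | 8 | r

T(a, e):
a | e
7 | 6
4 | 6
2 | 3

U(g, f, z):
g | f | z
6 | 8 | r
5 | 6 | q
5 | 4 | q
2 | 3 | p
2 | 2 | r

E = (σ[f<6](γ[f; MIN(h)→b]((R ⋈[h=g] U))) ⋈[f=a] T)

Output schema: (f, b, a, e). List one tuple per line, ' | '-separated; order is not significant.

Row counts bottom-up:
  R → 6
  U → 5
  (R ⋈[h=g] U) → 3
  γ[f; MIN(h)→b]((R ⋈[h=g] U)) → 3
  σ[f<6](γ[f; MIN(h)→b]((R ⋈[h=g] U))) → 1
  T → 3
  (σ[f<6](γ[f; MIN(h)→b]((R ⋈[h=g] U))) ⋈[f=a] T) → 1

== RESULT ==
f | b | a | e
4 | 5 | 4 | 6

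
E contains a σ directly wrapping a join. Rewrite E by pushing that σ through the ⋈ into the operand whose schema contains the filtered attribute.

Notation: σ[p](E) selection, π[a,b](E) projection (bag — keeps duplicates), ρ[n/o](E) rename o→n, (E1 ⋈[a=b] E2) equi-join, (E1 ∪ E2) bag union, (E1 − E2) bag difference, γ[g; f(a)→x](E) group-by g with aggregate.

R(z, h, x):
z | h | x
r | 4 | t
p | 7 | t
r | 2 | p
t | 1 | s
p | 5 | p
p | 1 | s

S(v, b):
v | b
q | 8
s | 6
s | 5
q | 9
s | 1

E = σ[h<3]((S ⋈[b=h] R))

σ filters on h, owned by the right side.
E' = (S ⋈[b=h] σ[h<3](R))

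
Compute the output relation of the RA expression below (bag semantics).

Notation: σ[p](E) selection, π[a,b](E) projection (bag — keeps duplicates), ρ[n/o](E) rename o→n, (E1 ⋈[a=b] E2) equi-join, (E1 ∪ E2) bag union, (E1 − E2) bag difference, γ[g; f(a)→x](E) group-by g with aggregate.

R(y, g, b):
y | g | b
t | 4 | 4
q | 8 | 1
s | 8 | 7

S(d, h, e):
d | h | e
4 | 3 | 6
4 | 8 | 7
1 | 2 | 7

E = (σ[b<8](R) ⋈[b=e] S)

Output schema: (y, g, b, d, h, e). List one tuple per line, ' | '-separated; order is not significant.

Per-node cardinality:
  R → 3
  σ[b<8](R) → 3
  S → 3
  (σ[b<8](R) ⋈[b=e] S) → 2

== RESULT ==
y | g | b | d | h | e
s | 8 | 7 | 1 | 2 | 7
s | 8 | 7 | 4 | 8 | 7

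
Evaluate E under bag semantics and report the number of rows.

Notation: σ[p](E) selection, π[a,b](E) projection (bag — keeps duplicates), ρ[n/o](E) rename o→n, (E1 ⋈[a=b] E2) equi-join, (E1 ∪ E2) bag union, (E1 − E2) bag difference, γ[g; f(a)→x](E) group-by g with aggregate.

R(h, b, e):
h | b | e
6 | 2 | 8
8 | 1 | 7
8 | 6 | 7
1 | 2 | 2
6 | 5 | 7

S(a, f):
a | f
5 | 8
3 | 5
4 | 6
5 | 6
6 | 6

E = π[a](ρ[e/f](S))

Per-node cardinality:
  S → 5
  ρ[e/f](S) → 5
  π[a](ρ[e/f](S)) → 5

|E| = 5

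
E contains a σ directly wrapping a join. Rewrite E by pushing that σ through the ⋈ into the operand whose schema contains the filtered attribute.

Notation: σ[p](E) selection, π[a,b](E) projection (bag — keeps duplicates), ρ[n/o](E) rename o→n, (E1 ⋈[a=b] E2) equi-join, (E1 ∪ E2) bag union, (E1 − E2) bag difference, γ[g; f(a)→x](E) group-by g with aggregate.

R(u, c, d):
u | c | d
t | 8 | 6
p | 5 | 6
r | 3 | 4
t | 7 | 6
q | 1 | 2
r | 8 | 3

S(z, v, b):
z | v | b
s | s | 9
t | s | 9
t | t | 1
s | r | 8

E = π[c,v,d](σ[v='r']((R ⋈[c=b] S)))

σ filters on v, owned by the right side.
E' = π[c,v,d]((R ⋈[c=b] σ[v='r'](S)))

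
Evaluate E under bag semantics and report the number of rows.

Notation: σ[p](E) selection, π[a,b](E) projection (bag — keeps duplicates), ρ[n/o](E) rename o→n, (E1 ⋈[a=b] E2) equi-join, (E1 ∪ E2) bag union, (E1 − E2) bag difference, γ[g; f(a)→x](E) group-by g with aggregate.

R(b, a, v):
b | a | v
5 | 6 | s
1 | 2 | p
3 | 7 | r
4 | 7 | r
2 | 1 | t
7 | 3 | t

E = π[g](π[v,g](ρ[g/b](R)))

Row counts bottom-up:
  R → 6
  ρ[g/b](R) → 6
  π[v,g](ρ[g/b](R)) → 6
  π[g](π[v,g](ρ[g/b](R))) → 6

|E| = 6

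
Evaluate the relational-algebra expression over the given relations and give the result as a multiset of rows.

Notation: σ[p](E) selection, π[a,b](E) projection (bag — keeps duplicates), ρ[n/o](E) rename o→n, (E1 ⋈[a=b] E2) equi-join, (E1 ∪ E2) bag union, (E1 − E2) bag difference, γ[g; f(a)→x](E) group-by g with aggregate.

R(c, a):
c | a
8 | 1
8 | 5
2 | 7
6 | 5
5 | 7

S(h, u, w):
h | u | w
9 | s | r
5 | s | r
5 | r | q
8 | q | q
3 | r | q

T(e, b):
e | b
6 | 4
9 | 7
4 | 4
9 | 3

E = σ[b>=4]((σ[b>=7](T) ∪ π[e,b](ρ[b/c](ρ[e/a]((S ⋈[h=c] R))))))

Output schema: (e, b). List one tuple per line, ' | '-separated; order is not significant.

Row counts bottom-up:
  T → 4
  σ[b>=7](T) → 1
  S → 5
  R → 5
  (S ⋈[h=c] R) → 4
  ρ[e/a]((S ⋈[h=c] R)) → 4
  ρ[b/c](ρ[e/a]((S ⋈[h=c] R))) → 4
  π[e,b](ρ[b/c](ρ[e/a]((S ⋈[h=c] R)))) → 4
  (σ[b>=7](T) ∪ π[e,b](ρ[b/c](ρ[e/a]((S ⋈[h=c] R))))) → 5
  σ[b>=4]((σ[b>=7](T) ∪ π[e,b](ρ[b/c](ρ[e/a]((S ⋈[h=c] R)))))) → 5

== RESULT ==
e | b
1 | 8
5 | 8
7 | 5
7 | 5
9 | 7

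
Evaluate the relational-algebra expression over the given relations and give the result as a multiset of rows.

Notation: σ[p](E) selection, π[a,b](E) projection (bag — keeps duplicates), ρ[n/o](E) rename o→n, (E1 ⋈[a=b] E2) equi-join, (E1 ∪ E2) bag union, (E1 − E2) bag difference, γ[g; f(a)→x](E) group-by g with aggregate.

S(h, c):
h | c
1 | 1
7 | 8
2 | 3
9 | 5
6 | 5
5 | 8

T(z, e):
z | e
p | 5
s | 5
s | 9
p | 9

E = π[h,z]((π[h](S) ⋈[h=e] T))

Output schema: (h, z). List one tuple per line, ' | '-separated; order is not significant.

Row counts bottom-up:
  S → 6
  π[h](S) → 6
  T → 4
  (π[h](S) ⋈[h=e] T) → 4
  π[h,z]((π[h](S) ⋈[h=e] T)) → 4

== RESULT ==
h | z
5 | p
5 | s
9 | p
9 | s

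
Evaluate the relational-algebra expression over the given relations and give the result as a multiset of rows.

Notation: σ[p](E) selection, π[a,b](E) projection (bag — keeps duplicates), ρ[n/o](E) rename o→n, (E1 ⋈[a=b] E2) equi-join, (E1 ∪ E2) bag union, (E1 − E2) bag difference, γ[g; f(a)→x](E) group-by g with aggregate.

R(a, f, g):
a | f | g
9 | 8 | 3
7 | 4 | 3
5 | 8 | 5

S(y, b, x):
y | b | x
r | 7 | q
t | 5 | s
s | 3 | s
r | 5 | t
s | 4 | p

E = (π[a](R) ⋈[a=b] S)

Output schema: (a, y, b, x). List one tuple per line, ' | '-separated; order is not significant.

Subexpression sizes:
  R → 3
  π[a](R) → 3
  S → 5
  (π[a](R) ⋈[a=b] S) → 3

== RESULT ==
a | y | b | x
5 | r | 5 | t
5 | t | 5 | s
7 | r | 7 | q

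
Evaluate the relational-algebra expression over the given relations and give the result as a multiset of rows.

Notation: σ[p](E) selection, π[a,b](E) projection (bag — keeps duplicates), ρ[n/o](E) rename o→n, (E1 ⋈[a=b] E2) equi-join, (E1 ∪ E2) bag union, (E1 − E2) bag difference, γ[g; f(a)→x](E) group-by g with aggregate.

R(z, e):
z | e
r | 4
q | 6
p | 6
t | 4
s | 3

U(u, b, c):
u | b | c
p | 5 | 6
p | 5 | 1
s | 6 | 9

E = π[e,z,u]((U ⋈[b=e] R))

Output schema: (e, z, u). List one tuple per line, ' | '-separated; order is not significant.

Subexpression sizes:
  U → 3
  R → 5
  (U ⋈[b=e] R) → 2
  π[e,z,u]((U ⋈[b=e] R)) → 2

== RESULT ==
e | z | u
6 | p | s
6 | q | s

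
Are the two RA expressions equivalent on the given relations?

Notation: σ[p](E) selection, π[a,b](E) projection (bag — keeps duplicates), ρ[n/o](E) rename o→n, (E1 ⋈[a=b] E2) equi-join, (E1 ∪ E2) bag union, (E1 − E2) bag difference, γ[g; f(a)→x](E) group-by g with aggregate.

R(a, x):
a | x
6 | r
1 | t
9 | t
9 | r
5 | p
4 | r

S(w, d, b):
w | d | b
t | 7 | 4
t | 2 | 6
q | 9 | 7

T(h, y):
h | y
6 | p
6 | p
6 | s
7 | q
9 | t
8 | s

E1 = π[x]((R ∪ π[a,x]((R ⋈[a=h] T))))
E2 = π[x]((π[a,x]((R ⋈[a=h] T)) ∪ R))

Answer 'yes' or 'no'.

E1 per-node cardinality:
  R → 6
  R → 6
  T → 6
  (R ⋈[a=h] T) → 5
  π[a,x]((R ⋈[a=h] T)) → 5
  (R ∪ π[a,x]((R ⋈[a=h] T))) → 11
  π[x]((R ∪ π[a,x]((R ⋈[a=h] T)))) → 11
E2 per-node cardinality:
  R → 6
  T → 6
  (R ⋈[a=h] T) → 5
  π[a,x]((R ⋈[a=h] T)) → 5
  R → 6
  (π[a,x]((R ⋈[a=h] T)) ∪ R) → 11
  π[x]((π[a,x]((R ⋈[a=h] T)) ∪ R)) → 11

E1 and E2 produce the same multiset:
x
p
r
r
r
r
r
r
r
t
t
t

yes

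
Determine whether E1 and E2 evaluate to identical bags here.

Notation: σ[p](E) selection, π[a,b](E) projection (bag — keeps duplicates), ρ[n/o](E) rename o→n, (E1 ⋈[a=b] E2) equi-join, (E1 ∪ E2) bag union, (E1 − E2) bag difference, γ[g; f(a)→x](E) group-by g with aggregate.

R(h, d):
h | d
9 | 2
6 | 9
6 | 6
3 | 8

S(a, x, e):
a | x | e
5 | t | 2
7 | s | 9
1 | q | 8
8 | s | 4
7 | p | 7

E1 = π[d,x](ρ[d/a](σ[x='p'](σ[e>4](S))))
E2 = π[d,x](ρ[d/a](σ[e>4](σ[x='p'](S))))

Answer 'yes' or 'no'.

E1 stepwise |·|:
  S → 5
  σ[e>4](S) → 3
  σ[x='p'](σ[e>4](S)) → 1
  ρ[d/a](σ[x='p'](σ[e>4](S))) → 1
  π[d,x](ρ[d/a](σ[x='p'](σ[e>4](S)))) → 1
E2 stepwise |·|:
  S → 5
  σ[x='p'](S) → 1
  σ[e>4](σ[x='p'](S)) → 1
  ρ[d/a](σ[e>4](σ[x='p'](S))) → 1
  π[d,x](ρ[d/a](σ[e>4](σ[x='p'](S)))) → 1

E1 and E2 produce the same multiset:
d | x
7 | p

yes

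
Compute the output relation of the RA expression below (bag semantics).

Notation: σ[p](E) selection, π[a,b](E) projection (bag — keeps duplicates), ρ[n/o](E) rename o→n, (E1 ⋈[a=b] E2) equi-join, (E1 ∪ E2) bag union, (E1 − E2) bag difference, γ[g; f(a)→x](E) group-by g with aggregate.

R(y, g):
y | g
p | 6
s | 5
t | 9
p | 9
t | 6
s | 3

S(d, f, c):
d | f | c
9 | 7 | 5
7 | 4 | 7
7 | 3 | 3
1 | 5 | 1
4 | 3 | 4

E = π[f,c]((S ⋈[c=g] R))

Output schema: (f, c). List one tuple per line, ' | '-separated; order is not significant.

Subexpression sizes:
  S → 5
  R → 6
  (S ⋈[c=g] R) → 2
  π[f,c]((S ⋈[c=g] R)) → 2

== RESULT ==
f | c
3 | 3
7 | 5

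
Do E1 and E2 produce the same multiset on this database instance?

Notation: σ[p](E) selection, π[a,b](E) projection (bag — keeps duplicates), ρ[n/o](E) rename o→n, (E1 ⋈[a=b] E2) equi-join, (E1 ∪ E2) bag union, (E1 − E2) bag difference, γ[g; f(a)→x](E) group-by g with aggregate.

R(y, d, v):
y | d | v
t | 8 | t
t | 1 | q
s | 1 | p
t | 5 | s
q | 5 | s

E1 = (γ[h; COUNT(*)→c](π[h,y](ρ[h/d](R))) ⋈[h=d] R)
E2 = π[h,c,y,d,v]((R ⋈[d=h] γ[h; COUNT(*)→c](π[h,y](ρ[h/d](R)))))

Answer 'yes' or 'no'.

E1 per-node cardinality:
  R → 5
  ρ[h/d](R) → 5
  π[h,y](ρ[h/d](R)) → 5
  γ[h; COUNT(*)→c](π[h,y](ρ[h/d](R))) → 3
  R → 5
  (γ[h; COUNT(*)→c](π[h,y](ρ[h/d](R))) ⋈[h=d] R) → 5
E2 per-node cardinality:
  R → 5
  R → 5
  ρ[h/d](R) → 5
  π[h,y](ρ[h/d](R)) → 5
  γ[h; COUNT(*)→c](π[h,y](ρ[h/d](R))) → 3
  (R ⋈[d=h] γ[h; COUNT(*)→c](π[h,y](ρ[h/d](R)))) → 5
  π[h,c,y,d,v]((R ⋈[d=h] γ[h; COUNT(*)→c](π[h,y](ρ[h/d](R))))) → 5

E1 and E2 produce the same multiset:
h | c | y | d | v
1 | 2 | s | 1 | p
1 | 2 | t | 1 | q
5 | 2 | q | 5 | s
5 | 2 | t | 5 | s
8 | 1 | t | 8 | t

yes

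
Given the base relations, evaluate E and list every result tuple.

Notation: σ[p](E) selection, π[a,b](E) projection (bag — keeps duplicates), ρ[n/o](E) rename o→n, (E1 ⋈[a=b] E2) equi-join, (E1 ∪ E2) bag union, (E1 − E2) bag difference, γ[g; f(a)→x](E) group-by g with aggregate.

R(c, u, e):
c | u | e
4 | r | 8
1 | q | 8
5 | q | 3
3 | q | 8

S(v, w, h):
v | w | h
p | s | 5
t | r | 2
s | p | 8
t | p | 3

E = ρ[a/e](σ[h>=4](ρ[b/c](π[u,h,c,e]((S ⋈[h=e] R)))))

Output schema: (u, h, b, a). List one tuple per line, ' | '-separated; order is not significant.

Per-node cardinality:
  S → 4
  R → 4
  (S ⋈[h=e] R) → 4
  π[u,h,c,e]((S ⋈[h=e] R)) → 4
  ρ[b/c](π[u,h,c,e]((S ⋈[h=e] R))) → 4
  σ[h>=4](ρ[b/c](π[u,h,c,e]((S ⋈[h=e] R)))) → 3
  ρ[a/e](σ[h>=4](ρ[b/c](π[u,h,c,e]((S ⋈[h=e] R))))) → 3

== RESULT ==
u | h | b | a
q | 8 | 1 | 8
q | 8 | 3 | 8
r | 8 | 4 | 8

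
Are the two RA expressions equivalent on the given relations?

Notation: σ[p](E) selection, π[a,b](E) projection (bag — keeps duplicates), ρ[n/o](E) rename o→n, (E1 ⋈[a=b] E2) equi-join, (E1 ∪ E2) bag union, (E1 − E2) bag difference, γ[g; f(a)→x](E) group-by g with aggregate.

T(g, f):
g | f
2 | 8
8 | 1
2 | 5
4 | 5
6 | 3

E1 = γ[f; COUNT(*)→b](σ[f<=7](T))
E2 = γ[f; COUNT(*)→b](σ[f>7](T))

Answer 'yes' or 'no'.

E1 row counts bottom-up:
  T → 5
  σ[f<=7](T) → 4
  γ[f; COUNT(*)→b](σ[f<=7](T)) → 3
E2 row counts bottom-up:
  T → 5
  σ[f>7](T) → 1
  γ[f; COUNT(*)→b](σ[f>7](T)) → 1

E1 result:
f | b
1 | 1
3 | 1
5 | 2
E2 result:
f | b
8 | 1
Witness: (3, 1) appears 1× in E1 but 0× in E2.

no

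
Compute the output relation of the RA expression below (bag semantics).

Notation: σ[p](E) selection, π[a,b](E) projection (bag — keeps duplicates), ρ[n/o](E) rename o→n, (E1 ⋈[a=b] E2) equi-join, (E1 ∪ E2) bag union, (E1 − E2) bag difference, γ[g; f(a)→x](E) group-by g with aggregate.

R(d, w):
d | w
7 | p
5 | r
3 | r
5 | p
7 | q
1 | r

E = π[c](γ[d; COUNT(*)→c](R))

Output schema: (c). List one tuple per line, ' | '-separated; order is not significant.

Stepwise |·|:
  R → 6
  γ[d; COUNT(*)→c](R) → 4
  π[c](γ[d; COUNT(*)→c](R)) → 4

== RESULT ==
c
1
1
2
2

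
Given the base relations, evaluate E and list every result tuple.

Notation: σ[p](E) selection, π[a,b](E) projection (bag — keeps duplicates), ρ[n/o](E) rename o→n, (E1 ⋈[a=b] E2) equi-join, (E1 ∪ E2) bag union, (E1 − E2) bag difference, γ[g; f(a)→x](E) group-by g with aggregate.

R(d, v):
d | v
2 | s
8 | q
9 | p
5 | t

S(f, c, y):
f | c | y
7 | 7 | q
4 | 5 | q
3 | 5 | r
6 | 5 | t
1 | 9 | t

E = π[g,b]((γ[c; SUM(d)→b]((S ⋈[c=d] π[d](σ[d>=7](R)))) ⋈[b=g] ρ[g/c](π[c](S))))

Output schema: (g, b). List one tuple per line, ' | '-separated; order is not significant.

Stepwise |·|:
  S → 5
  R → 4
  σ[d>=7](R) → 2
  π[d](σ[d>=7](R)) → 2
  (S ⋈[c=d] π[d](σ[d>=7](R))) → 1
  γ[c; SUM(d)→b]((S ⋈[c=d] π[d](σ[d>=7](R)))) → 1
  S → 5
  π[c](S) → 5
  ρ[g/c](π[c](S)) → 5
  (γ[c; SUM(d)→b]((S ⋈[c=d] π[d](σ[d>=7](R)))) ⋈[b=g] ρ[g/c](π[c](S))) → 1
  π[g,b]((γ[c; SUM(d)→b]((S ⋈[c=d] π[d](σ[d>=7](R)))) ⋈[b=g] ρ[g/c](π[c](S)))) → 1

== RESULT ==
g | b
9 | 9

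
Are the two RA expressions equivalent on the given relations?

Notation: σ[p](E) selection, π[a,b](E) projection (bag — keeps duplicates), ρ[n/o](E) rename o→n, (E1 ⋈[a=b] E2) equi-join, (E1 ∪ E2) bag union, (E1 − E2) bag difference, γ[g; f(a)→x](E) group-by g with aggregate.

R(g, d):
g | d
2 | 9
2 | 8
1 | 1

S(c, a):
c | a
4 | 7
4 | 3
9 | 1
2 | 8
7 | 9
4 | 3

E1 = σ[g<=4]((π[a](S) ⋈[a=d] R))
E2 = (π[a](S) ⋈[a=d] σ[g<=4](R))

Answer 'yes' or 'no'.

E1 subexpression sizes:
  S → 6
  π[a](S) → 6
  R → 3
  (π[a](S) ⋈[a=d] R) → 3
  σ[g<=4]((π[a](S) ⋈[a=d] R)) → 3
E2 subexpression sizes:
  S → 6
  π[a](S) → 6
  R → 3
  σ[g<=4](R) → 3
  (π[a](S) ⋈[a=d] σ[g<=4](R)) → 3

E1 and E2 produce the same multiset:
a | g | d
1 | 1 | 1
8 | 2 | 8
9 | 2 | 9

yes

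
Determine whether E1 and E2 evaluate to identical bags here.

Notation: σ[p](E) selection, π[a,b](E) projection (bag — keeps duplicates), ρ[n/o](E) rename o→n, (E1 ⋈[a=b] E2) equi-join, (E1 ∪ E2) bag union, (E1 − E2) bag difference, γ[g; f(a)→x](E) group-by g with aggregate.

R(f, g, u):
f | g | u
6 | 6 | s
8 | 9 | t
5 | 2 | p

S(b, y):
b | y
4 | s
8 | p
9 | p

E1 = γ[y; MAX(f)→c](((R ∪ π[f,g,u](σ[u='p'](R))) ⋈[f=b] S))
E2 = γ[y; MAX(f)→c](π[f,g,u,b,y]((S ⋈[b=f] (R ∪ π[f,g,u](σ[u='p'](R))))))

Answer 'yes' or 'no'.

E1 per-node cardinality:
  R → 3
  R → 3
  σ[u='p'](R) → 1
  π[f,g,u](σ[u='p'](R)) → 1
  (R ∪ π[f,g,u](σ[u='p'](R))) → 4
  S → 3
  ((R ∪ π[f,g,u](σ[u='p'](R))) ⋈[f=b] S) → 1
  γ[y; MAX(f)→c](((R ∪ π[f,g,u](σ[u='p'](R))) ⋈[f=b] S)) → 1
E2 per-node cardinality:
  S → 3
  R → 3
  R → 3
  σ[u='p'](R) → 1
  π[f,g,u](σ[u='p'](R)) → 1
  (R ∪ π[f,g,u](σ[u='p'](R))) → 4
  (S ⋈[b=f] (R ∪ π[f,g,u](σ[u='p'](R)))) → 1
  π[f,g,u,b,y]((S ⋈[b=f] (R ∪ π[f,g,u](σ[u='p'](R))))) → 1
  γ[y; MAX(f)→c](π[f,g,u,b,y]((S ⋈[b=f] (R ∪ π[f,g,u](σ[u='p'](R)))))) → 1

E1 and E2 produce the same multiset:
y | c
p | 8

yes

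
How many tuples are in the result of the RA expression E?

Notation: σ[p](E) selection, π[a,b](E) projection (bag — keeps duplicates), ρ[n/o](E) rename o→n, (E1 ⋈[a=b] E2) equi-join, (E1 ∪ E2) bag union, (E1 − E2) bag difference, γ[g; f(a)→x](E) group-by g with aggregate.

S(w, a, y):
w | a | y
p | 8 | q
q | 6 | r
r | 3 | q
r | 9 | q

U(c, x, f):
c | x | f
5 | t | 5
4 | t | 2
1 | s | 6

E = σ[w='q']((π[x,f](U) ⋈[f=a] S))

Subexpression sizes:
  U → 3
  π[x,f](U) → 3
  S → 4
  (π[x,f](U) ⋈[f=a] S) → 1
  σ[w='q']((π[x,f](U) ⋈[f=a] S)) → 1

|E| = 1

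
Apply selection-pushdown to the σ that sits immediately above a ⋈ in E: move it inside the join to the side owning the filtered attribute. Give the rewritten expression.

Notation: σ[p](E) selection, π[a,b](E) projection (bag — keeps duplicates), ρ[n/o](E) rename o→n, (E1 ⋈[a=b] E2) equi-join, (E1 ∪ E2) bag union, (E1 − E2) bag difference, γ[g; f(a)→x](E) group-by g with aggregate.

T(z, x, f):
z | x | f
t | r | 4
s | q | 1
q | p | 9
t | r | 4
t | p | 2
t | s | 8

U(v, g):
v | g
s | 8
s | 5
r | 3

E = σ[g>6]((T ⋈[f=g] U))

σ filters on g, owned by the right side.
E' = (T ⋈[f=g] σ[g>6](U))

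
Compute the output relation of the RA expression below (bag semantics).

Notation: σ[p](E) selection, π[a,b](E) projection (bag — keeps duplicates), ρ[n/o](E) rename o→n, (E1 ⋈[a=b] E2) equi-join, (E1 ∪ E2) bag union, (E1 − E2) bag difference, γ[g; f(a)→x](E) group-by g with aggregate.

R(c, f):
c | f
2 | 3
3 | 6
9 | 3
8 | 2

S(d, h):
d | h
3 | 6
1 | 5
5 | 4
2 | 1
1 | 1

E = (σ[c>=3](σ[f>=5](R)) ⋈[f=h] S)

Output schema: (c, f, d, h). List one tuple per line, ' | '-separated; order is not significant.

Stepwise |·|:
  R → 4
  σ[f>=5](R) → 1
  σ[c>=3](σ[f>=5](R)) → 1
  S → 5
  (σ[c>=3](σ[f>=5](R)) ⋈[f=h] S) → 1

== RESULT ==
c | f | d | h
3 | 6 | 3 | 6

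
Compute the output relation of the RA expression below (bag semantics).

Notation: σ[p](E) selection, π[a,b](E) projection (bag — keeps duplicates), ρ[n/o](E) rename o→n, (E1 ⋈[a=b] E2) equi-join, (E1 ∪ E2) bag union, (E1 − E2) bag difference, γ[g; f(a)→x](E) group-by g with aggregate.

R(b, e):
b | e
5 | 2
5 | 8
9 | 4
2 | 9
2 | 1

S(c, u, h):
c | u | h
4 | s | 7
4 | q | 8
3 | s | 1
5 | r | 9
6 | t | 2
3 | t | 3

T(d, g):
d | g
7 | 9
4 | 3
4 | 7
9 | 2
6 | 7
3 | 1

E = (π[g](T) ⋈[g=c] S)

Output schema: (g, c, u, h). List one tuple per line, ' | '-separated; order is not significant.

Row counts bottom-up:
  T → 6
  π[g](T) → 6
  S → 6
  (π[g](T) ⋈[g=c] S) → 2

== RESULT ==
g | c | u | h
3 | 3 | s | 1
3 | 3 | t | 3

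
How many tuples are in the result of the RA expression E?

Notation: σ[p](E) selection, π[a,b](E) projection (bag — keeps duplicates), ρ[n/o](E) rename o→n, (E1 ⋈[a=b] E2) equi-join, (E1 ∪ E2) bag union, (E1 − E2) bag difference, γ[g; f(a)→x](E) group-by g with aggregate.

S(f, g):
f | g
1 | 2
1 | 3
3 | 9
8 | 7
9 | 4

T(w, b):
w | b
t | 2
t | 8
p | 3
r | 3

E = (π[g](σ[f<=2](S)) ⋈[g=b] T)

Row counts bottom-up:
  S → 5
  σ[f<=2](S) → 2
  π[g](σ[f<=2](S)) → 2
  T → 4
  (π[g](σ[f<=2](S)) ⋈[g=b] T) → 3

|E| = 3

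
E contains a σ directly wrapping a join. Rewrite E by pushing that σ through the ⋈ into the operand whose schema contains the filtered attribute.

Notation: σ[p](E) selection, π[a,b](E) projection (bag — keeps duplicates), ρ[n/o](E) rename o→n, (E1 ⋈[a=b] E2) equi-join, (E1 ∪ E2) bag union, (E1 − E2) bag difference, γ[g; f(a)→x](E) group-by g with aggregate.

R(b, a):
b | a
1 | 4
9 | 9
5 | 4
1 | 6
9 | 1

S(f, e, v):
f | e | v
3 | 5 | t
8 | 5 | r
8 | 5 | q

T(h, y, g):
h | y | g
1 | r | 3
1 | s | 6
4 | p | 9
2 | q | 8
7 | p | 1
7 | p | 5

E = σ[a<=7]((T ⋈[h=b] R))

σ filters on a, owned by the right side.
E' = (T ⋈[h=b] σ[a<=7](R))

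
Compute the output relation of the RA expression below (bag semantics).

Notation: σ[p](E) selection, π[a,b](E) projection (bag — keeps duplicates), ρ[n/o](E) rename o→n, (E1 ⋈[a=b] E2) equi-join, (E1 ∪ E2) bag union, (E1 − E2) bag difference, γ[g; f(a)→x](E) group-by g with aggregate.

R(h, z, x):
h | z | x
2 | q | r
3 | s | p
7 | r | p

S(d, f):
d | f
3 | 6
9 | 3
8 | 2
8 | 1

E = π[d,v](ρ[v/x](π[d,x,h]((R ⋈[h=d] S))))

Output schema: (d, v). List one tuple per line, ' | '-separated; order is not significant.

Per-node cardinality:
  R → 3
  S → 4
  (R ⋈[h=d] S) → 1
  π[d,x,h]((R ⋈[h=d] S)) → 1
  ρ[v/x](π[d,x,h]((R ⋈[h=d] S))) → 1
  π[d,v](ρ[v/x](π[d,x,h]((R ⋈[h=d] S)))) → 1

== RESULT ==
d | v
3 | p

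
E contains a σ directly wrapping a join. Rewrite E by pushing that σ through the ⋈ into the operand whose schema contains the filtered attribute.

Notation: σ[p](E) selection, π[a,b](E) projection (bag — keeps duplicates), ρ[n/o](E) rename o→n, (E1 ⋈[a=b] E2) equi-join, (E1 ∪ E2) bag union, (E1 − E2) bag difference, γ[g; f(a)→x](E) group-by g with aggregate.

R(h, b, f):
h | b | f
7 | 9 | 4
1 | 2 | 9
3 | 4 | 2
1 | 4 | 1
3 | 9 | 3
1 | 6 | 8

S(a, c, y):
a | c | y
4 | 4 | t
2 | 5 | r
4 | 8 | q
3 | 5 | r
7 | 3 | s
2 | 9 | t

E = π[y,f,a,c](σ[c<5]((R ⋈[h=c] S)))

σ filters on c, owned by the right side.
E' = π[y,f,a,c]((R ⋈[h=c] σ[c<5](S)))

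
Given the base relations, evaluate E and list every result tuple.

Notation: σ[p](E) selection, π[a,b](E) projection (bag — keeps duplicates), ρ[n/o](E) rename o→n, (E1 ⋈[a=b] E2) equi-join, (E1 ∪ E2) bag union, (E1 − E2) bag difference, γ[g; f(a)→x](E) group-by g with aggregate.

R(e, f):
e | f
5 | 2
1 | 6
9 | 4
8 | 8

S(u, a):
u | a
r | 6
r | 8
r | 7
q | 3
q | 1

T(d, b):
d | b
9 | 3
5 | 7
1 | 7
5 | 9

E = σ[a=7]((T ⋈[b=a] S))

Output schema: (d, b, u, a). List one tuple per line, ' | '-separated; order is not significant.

Per-node cardinality:
  T → 4
  S → 5
  (T ⋈[b=a] S) → 3
  σ[a=7]((T ⋈[b=a] S)) → 2

== RESULT ==
d | b | u | a
1 | 7 | r | 7
5 | 7 | r | 7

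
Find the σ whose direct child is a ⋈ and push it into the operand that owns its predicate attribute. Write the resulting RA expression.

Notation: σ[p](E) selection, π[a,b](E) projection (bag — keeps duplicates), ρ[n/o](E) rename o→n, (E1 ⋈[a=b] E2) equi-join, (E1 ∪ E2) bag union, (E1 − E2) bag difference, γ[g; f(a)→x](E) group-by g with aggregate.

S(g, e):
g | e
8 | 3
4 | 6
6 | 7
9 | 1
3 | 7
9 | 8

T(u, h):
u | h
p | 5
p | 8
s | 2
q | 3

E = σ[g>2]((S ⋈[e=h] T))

σ filters on g, owned by the left side.
E' = (σ[g>2](S) ⋈[e=h] T)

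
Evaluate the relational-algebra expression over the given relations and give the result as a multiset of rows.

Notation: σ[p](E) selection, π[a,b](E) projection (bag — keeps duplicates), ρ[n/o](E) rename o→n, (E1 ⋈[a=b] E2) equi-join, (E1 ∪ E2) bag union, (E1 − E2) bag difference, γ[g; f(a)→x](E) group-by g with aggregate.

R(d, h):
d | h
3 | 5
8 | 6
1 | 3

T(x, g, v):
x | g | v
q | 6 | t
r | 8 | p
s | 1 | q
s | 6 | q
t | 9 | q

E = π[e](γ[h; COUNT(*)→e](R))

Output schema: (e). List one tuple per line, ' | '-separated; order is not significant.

Row counts bottom-up:
  R → 3
  γ[h; COUNT(*)→e](R) → 3
  π[e](γ[h; COUNT(*)→e](R)) → 3

== RESULT ==
e
1
1
1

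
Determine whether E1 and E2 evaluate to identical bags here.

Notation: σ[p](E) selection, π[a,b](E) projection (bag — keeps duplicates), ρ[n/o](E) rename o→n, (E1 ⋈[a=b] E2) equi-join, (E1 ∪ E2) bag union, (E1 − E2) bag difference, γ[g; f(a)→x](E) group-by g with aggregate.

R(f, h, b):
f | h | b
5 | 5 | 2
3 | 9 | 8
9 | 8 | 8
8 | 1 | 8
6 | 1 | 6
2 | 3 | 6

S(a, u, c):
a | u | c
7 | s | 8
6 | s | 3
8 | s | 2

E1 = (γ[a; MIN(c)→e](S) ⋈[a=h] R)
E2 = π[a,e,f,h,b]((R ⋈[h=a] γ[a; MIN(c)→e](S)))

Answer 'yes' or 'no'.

E1 row counts bottom-up:
  S → 3
  γ[a; MIN(c)→e](S) → 3
  R → 6
  (γ[a; MIN(c)→e](S) ⋈[a=h] R) → 1
E2 row counts bottom-up:
  R → 6
  S → 3
  γ[a; MIN(c)→e](S) → 3
  (R ⋈[h=a] γ[a; MIN(c)→e](S)) → 1
  π[a,e,f,h,b]((R ⋈[h=a] γ[a; MIN(c)→e](S))) → 1

E1 and E2 produce the same multiset:
a | e | f | h | b
8 | 2 | 9 | 8 | 8

yes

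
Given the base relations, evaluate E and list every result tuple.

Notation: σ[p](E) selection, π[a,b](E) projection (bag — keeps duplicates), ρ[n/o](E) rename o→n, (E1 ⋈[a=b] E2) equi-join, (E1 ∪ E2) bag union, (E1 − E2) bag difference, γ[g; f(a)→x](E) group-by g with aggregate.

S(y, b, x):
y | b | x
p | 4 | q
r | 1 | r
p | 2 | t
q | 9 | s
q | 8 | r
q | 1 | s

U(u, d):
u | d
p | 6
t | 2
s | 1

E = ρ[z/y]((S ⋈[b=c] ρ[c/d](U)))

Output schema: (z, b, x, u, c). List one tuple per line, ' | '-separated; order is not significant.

Subexpression sizes:
  S → 6
  U → 3
  ρ[c/d](U) → 3
  (S ⋈[b=c] ρ[c/d](U)) → 3
  ρ[z/y]((S ⋈[b=c] ρ[c/d](U))) → 3

== RESULT ==
z | b | x | u | c
p | 2 | t | t | 2
q | 1 | s | s | 1
r | 1 | r | s | 1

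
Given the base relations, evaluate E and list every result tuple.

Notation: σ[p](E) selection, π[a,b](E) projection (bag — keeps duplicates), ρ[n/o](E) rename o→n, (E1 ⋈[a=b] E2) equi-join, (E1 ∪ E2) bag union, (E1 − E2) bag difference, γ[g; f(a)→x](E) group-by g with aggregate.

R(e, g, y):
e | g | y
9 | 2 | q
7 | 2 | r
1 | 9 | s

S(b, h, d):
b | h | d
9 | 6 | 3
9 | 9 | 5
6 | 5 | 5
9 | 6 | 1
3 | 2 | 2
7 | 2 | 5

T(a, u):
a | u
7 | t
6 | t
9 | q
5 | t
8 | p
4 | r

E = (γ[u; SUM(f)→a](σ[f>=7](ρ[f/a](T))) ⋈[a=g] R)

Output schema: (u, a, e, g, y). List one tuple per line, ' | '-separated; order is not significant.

Subexpression sizes:
  T → 6
  ρ[f/a](T) → 6
  σ[f>=7](ρ[f/a](T)) → 3
  γ[u; SUM(f)→a](σ[f>=7](ρ[f/a](T))) → 3
  R → 3
  (γ[u; SUM(f)→a](σ[f>=7](ρ[f/a](T))) ⋈[a=g] R) → 1

== RESULT ==
u | a | e | g | y
q | 9 | 1 | 9 | s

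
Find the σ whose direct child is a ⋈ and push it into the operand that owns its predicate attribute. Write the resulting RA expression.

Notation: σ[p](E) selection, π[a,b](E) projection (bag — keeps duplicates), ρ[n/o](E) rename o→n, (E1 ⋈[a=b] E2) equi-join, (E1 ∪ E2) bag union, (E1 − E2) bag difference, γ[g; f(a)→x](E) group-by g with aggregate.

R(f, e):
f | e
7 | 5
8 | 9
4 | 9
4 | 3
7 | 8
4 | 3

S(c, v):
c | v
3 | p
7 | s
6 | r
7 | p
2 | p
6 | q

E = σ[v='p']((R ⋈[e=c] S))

σ filters on v, owned by the right side.
E' = (R ⋈[e=c] σ[v='p'](S))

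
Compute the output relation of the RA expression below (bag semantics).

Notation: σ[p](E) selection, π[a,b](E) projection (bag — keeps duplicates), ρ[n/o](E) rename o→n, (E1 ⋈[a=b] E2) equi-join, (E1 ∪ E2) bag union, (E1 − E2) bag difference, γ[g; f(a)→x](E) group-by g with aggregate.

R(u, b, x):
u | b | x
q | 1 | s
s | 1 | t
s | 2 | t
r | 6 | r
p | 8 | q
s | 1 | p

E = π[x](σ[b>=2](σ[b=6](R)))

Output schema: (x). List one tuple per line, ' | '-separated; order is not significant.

Row counts bottom-up:
  R → 6
  σ[b=6](R) → 1
  σ[b>=2](σ[b=6](R)) → 1
  π[x](σ[b>=2](σ[b=6](R))) → 1

== RESULT ==
x
r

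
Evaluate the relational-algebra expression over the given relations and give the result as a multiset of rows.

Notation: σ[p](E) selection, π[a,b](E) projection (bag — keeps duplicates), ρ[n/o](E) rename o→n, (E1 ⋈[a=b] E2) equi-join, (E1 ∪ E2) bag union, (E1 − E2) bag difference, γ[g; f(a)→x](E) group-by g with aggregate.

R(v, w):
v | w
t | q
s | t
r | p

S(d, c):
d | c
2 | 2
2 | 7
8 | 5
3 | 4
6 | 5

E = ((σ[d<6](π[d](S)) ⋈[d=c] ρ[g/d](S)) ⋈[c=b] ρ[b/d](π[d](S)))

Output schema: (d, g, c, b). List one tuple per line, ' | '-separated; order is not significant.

Per-node cardinality:
  S → 5
  π[d](S) → 5
  σ[d<6](π[d](S)) → 3
  S → 5
  ρ[g/d](S) → 5
  (σ[d<6](π[d](S)) ⋈[d=c] ρ[g/d](S)) → 2
  S → 5
  π[d](S) → 5
  ρ[b/d](π[d](S)) → 5
  ((σ[d<6](π[d](S)) ⋈[d=c] ρ[g/d](S)) ⋈[c=b] ρ[b/d](π[d](S))) → 4

== RESULT ==
d | g | c | b
2 | 2 | 2 | 2
2 | 2 | 2 | 2
2 | 2 | 2 | 2
2 | 2 | 2 | 2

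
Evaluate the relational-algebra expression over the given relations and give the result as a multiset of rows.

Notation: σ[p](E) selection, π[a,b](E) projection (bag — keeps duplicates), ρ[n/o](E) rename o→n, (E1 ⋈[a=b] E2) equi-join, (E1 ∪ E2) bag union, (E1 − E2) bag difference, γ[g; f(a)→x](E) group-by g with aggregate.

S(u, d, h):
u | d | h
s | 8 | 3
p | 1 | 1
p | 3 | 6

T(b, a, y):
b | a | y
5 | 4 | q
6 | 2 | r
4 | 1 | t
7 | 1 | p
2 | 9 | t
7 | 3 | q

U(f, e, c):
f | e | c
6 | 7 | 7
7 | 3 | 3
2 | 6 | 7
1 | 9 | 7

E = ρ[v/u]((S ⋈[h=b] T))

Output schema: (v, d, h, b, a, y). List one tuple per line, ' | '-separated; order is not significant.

Row counts bottom-up:
  S → 3
  T → 6
  (S ⋈[h=b] T) → 1
  ρ[v/u]((S ⋈[h=b] T)) → 1

== RESULT ==
v | d | h | b | a | y
p | 3 | 6 | 6 | 2 | r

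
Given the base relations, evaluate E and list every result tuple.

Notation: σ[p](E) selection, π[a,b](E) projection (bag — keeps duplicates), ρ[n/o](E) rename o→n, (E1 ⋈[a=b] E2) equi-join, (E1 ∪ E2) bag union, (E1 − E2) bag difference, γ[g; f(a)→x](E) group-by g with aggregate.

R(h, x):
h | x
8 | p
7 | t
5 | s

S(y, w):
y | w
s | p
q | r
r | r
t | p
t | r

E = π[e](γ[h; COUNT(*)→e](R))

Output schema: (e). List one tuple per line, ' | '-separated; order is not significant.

Row counts bottom-up:
  R → 3
  γ[h; COUNT(*)→e](R) → 3
  π[e](γ[h; COUNT(*)→e](R)) → 3

== RESULT ==
e
1
1
1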